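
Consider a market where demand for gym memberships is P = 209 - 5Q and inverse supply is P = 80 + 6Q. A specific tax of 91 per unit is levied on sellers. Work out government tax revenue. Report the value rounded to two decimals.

Without the tax, 209 - 5Q = 80 + 6Q so Q* = 11.7273 and P* = 150.3636.
With the tax, sellers need 91 more per unit: 209 - 5Q = 80 + 6Q + 91, so Q_t = 3.4545. Buyers pay P_b = 191.7273; sellers receive P_s = P_b - 91 = 100.7273.
Tax revenue = t x Q_t = 91 x 3.4545 = 314.3636.

314.36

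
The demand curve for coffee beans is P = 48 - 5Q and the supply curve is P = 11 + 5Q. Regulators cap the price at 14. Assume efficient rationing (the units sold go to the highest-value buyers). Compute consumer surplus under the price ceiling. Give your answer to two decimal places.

Without the control, 48 - 5Q = 11 + 5Q so Q* = 3.7 and P* = 29.5.
At the ceiling price 14, quantity supplied is (14 - 11)/5 = 0.6; supply is the short side, so Q = 0.6 trades at P = 14.
The demand price at Q = 0.6 is 45. CS is the trapezoid between demand and 14 over [0, 0.6]: (1/2)[(48 - 14) + (45 - 14)](0.6) = 19.5.

19.50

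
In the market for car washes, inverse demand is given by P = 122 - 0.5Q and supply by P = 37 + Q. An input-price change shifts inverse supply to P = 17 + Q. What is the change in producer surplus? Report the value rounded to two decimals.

Initial equilibrium: Q_0 = 56.6667, P_0 = 93.6667; CS_0 = (1/2)(56.6667)(28.3333) = 802.7778, PS_0 = (1/2)(56.6667)(56.6667) = 1605.5556.
New equilibrium: 122 - 0.5Q = 17 + Q gives Q_1 = 70, P_1 = 87; CS_1 = 1225, PS_1 = 2450.
Change in producer surplus = 2450 - 1605.5556 = 844.4444.

844.44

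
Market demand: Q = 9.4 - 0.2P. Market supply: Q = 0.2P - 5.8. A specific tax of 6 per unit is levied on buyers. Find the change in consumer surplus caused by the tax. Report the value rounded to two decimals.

-4.50

Rewriting demand in inverse form: P = 47 - 5Q.
Rewriting supply in inverse form: P = 29 + 5Q.
Without the tax, 47 - 5Q = 29 + 5Q so Q* = 1.8 and P* = 38.
A tax on buyers shifts demand down by 6: (47 - 6) - 5Q = 29 + 5Q, so Q_t = 1.2. Buyers pay P_b = 41; sellers receive P_s = P_b - 6 = 35.
CS falls from (1/2)(1.8)(9) = 8.1 to (1/2)(1.2)(6) = 3.6, a change of -4.5.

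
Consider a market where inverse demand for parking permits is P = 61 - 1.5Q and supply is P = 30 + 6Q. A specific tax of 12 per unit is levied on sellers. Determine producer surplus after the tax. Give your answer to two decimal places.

19.25

Without the tax, 61 - 1.5Q = 30 + 6Q so Q* = 4.1333 and P* = 54.8.
With the tax, sellers need 12 more per unit: 61 - 1.5Q = 30 + 6Q + 12, so Q_t = 2.5333. Buyers pay P_b = 57.2; sellers receive P_s = P_b - 12 = 45.2.
PS = (1/2)(Q_t)(P_s - 30) = (1/2)(2.5333)(15.2) = 19.2533.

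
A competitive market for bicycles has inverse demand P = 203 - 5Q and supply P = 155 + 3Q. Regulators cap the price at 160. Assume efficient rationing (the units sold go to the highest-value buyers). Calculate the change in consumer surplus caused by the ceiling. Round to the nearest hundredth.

Free-market equilibrium: 203 - 5Q = 155 + 3Q gives Q* = 6, P* = 173.
At the ceiling price 160, quantity supplied is (160 - 155)/3 = 1.6667; supply is the short side, so Q = 1.6667 trades at P = 160.
CS goes from (1/2)(6)(30) = 90 to 64.7222 (computed as (203 - 160)(1.6667) - (1/2)(5)(1.6667)^2), a change of -25.2778.

-25.28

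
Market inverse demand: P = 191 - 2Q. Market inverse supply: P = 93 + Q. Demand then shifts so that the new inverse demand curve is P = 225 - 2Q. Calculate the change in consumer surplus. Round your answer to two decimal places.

868.89

Initial equilibrium: Q_0 = 32.6667, P_0 = 125.6667; CS_0 = (1/2)(32.6667)(65.3333) = 1067.1111, PS_0 = (1/2)(32.6667)(32.6667) = 533.5556.
New equilibrium: 225 - 2Q = 93 + Q gives Q_1 = 44, P_1 = 137; CS_1 = 1936, PS_1 = 968.
Change in consumer surplus = 1936 - 1067.1111 = 868.8889.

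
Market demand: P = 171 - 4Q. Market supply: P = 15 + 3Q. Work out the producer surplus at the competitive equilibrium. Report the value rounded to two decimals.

744.98

Set 171 - 4Q = 15 + 3Q, which gives 156 = 7Q, so Q* = 22.2857 and P* = 171 - 4(22.2857) = 81.8571.
PS is the area between P* and the supply curve from 0 to Q*: (1/2)(22.2857)(66.8571) = 744.9796.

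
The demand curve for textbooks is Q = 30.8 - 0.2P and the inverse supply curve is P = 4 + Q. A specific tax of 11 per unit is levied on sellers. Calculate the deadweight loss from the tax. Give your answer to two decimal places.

Rewriting demand in inverse form: P = 154 - 5Q.
Without the tax, 154 - 5Q = 4 + Q so Q* = 25 and P* = 29.
With the tax, sellers need 11 more per unit: 154 - 5Q = 4 + Q + 11, so Q_t = 23.1667. Buyers pay P_b = 38.1667; sellers receive P_s = P_b - 11 = 27.1667.
The welfare triangle lost has base Q* - Q_t = 1.8333 and height t = 11, so DWL = (1/2)(1.8333)(11) = 10.0833.

10.08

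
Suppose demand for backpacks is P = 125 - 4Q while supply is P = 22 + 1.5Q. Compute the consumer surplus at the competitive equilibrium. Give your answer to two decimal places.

Equilibrium: 125 - 4Q = 22 + 1.5Q, so Q* = 18.7273 and P* = 50.0909.
The demand choke price is 125, so CS = (1/2)(Q*)(125 - P*) = (1/2)(18.7273)(74.9091) = 701.4215.

701.42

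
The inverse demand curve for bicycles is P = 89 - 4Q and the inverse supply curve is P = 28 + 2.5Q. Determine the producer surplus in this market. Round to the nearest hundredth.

Setting demand equal to supply, 61 = 6.5Q, so Q* = 9.3846 and P* = 51.4615.
The supply curve's price intercept is 28, so PS = (1/2)(Q*)(P* - 28) = (1/2)(9.3846)(23.4615) = 110.0888.

110.09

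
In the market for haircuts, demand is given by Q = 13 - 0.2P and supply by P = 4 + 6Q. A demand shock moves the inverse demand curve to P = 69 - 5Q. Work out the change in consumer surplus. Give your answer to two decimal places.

10.41

Rewriting demand in inverse form: P = 65 - 5Q.
Initial equilibrium: Q_0 = 5.5455, P_0 = 37.2727; CS_0 = (1/2)(5.5455)(27.7273) = 76.8802, PS_0 = (1/2)(5.5455)(33.2727) = 92.2562.
New equilibrium: 69 - 5Q = 4 + 6Q gives Q_1 = 5.9091, P_1 = 39.4545; CS_1 = 87.2934, PS_1 = 104.7521.
Change in consumer surplus = 87.2934 - 76.8802 = 10.4132.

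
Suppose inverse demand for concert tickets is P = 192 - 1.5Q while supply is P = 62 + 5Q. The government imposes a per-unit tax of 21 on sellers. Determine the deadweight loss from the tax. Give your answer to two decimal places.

33.92

Without the tax, 192 - 1.5Q = 62 + 5Q so Q* = 20 and P* = 162.
A tax on sellers shifts supply up by 21: 192 - 1.5Q = 62 + 5Q + 21, so Q_t = 16.7692. Buyers pay P_b = 166.8462; sellers receive P_s = P_b - 21 = 145.8462.
Deadweight loss is the triangle between the curves from Q_t to Q*: (1/2)(20 - 16.7692)(21) = 33.9231.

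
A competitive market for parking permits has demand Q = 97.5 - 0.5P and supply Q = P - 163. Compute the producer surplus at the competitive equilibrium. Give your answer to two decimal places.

Rewriting demand in inverse form: P = 195 - 2Q.
Rewriting supply in inverse form: P = 163 + Q.
Set 195 - 2Q = 163 + Q, which gives 32 = 3Q, so Q* = 10.6667 and P* = 195 - 2(10.6667) = 173.6667.
The supply curve's price intercept is 163, so PS = (1/2)(Q*)(P* - 163) = (1/2)(10.6667)(10.6667) = 56.8889.

56.89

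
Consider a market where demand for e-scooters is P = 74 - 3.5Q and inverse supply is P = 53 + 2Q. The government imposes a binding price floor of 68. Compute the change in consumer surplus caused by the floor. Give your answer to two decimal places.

-20.37

Without the control, 74 - 3.5Q = 53 + 2Q so Q* = 3.8182 and P* = 60.6364.
At the floor price 68, quantity demanded is (74 - 68)/3.5 = 1.7143; demand is the short side, so Q = 1.7143 trades at P = 68.
CS goes from (1/2)(3.8182)(13.3636) = 25.5124 to 5.1429 (computed as (74 - 68)(1.7143) - (1/2)(3.5)(1.7143)^2), a change of -20.3695.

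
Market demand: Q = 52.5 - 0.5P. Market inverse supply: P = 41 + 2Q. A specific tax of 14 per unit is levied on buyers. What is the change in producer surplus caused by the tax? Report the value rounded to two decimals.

Rewriting demand in inverse form: P = 105 - 2Q.
Pre-tax equilibrium: 105 - 2Q = 41 + 2Q gives Q* = 16, P* = 73.
A tax on buyers shifts demand down by 14: (105 - 14) - 2Q = 41 + 2Q, so Q_t = 12.5. Buyers pay P_b = 80; sellers receive P_s = P_b - 14 = 66.
Producers lose the trapezoid between P_s and P* out to Q_t plus the triangle from Q_t to Q*: change in PS = 156.25 - 256 = -99.75.

-99.75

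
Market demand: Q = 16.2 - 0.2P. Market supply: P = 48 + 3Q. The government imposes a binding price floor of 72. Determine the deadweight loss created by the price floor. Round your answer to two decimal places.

21.62

Rewriting demand in inverse form: P = 81 - 5Q.
Free-market equilibrium: 81 - 5Q = 48 + 3Q gives Q* = 4.125, P* = 60.375.
At the floor price 72, quantity demanded is (81 - 72)/5 = 1.8; demand is the short side, so Q = 1.8 trades at P = 72.
The lost-trades triangle has base Q* - 1.8 = 2.325 and height equal to the gap between the curves at Q = 1.8, which is 72 - 53.4 = 18.6. DWL = (1/2)(2.325)(18.6) = 21.6225.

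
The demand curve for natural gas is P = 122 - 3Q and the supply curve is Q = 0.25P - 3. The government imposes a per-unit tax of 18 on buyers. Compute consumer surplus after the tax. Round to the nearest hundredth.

Rewriting supply in inverse form: P = 12 + 4Q.
Without the tax, 122 - 3Q = 12 + 4Q so Q* = 15.7143 and P* = 74.8571.
A tax on buyers shifts demand down by 18: (122 - 18) - 3Q = 12 + 4Q, so Q_t = 13.1429. Buyers pay P_b = 82.5714; sellers receive P_s = P_b - 18 = 64.5714.
CS = (1/2)(Q_t)(122 - P_b) = (1/2)(13.1429)(39.4286) = 259.102.

259.10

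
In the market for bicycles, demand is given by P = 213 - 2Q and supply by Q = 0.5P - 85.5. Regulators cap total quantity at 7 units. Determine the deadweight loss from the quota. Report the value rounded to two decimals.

24.50

Rewriting supply in inverse form: P = 171 + 2Q.
Unrestricted equilibrium: Q* = (213 - 171)/(2 + 2) = 10.5.
At Q = 7 the demand price is 213 - 2(7) = 199 and the supply price is 171 + 2(7) = 185.
DWL = (1/2)(gap between curves at 7) x (Q* - 7) = (1/2)(14)(3.5) = 24.5.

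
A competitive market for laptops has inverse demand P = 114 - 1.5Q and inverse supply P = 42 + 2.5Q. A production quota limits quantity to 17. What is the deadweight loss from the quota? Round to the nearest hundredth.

Without the quota, 114 - 1.5Q = 42 + 2.5Q gives Q* = 18.
At Q = 17 the demand price is 114 - 1.5(17) = 88.5 and the supply price is 42 + 2.5(17) = 84.5.
DWL = (1/2)(gap between curves at 17) x (Q* - 17) = (1/2)(4)(1) = 2.

2.00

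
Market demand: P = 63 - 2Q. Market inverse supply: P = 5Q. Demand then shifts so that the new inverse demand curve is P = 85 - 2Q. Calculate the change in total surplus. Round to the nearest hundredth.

232.57

Initial equilibrium: Q_0 = 9, P_0 = 45; CS_0 = (1/2)(9)(18) = 81, PS_0 = (1/2)(9)(45) = 202.5.
New equilibrium: 85 - 2Q = 5Q gives Q_1 = 12.1429, P_1 = 60.7143; CS_1 = 147.449, PS_1 = 368.6224.
Change in total surplus = (147.449 + 368.6224) - (81 + 202.5) = 232.5714.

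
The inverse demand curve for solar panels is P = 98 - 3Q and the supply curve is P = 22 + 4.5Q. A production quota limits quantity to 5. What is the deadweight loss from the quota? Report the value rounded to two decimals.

Without the quota, 98 - 3Q = 22 + 4.5Q gives Q* = 10.1333.
At Q = 5 the demand price is 98 - 3(5) = 83 and the supply price is 22 + 4.5(5) = 44.5.
DWL = (1/2)(gap between curves at 5) x (Q* - 5) = (1/2)(38.5)(5.1333) = 98.8167.

98.82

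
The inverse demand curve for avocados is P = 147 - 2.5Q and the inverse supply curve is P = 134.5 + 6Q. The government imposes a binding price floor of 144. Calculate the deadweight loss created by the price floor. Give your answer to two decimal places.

Free-market equilibrium: 147 - 2.5Q = 134.5 + 6Q gives Q* = 1.4706, P* = 143.3235.
At P = 144, buyers demand (147 - 144)/2.5 = 1.2 while sellers would supply more, so the quantity traded is 1.2 at price 144.
At Q = 1.2 the demand price is 144 and the supply price is 141.7. Deadweight loss is the triangle between the curves from 1.2 to 1.4706: (1/2)(144 - 141.7)(1.4706 - 1.2) = 0.3112.

0.31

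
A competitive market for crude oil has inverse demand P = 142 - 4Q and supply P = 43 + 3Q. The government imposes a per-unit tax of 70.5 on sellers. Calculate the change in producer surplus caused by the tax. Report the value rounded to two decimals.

-275.17

Pre-tax equilibrium: 142 - 4Q = 43 + 3Q gives Q* = 14.1429, P* = 85.4286.
With the tax, sellers need 70.5 more per unit: 142 - 4Q = 43 + 3Q + 70.5, so Q_t = 4.0714. Buyers pay P_b = 125.7143; sellers receive P_s = P_b - 70.5 = 55.2143.
PS falls from (1/2)(14.1429)(42.4286) = 300.0306 to (1/2)(4.0714)(12.2143) = 24.8648, a change of -275.1658.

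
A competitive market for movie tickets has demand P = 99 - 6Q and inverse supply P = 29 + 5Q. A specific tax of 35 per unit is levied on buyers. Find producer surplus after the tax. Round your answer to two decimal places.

25.31

Without the tax, 99 - 6Q = 29 + 5Q so Q* = 6.3636 and P* = 60.8182.
A tax on buyers shifts demand down by 35: (99 - 35) - 6Q = 29 + 5Q, so Q_t = 3.1818. Buyers pay P_b = 79.9091; sellers receive P_s = P_b - 35 = 44.9091.
PS = (1/2)(Q_t)(P_s - 29) = (1/2)(3.1818)(15.9091) = 25.3099.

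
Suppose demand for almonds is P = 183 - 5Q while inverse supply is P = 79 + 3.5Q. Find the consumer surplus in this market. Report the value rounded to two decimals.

374.26

Setting demand equal to supply, 104 = 8.5Q, so Q* = 12.2353 and P* = 121.8235.
Consumer surplus is the triangle under demand above P*: (1/2)(12.2353)(183 - 121.8235) = (1/2)(12.2353)(61.1765) = 374.2561.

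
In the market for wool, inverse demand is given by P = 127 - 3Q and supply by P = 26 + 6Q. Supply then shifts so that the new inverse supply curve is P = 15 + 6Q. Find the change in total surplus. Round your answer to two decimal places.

130.17

Initial equilibrium: Q_0 = 11.2222, P_0 = 93.3333; CS_0 = (1/2)(11.2222)(33.6667) = 188.9074, PS_0 = (1/2)(11.2222)(67.3333) = 377.8148.
New equilibrium: 127 - 3Q = 15 + 6Q gives Q_1 = 12.4444, P_1 = 89.6667; CS_1 = 232.2963, PS_1 = 464.5926.
Change in total surplus = (232.2963 + 464.5926) - (188.9074 + 377.8148) = 130.1667.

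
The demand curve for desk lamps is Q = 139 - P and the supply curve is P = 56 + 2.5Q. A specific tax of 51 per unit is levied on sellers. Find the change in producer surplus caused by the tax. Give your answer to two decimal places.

-598.47

Rewriting demand in inverse form: P = 139 - Q.
Without the tax, 139 - Q = 56 + 2.5Q so Q* = 23.7143 and P* = 115.2857.
With the tax, sellers need 51 more per unit: 139 - Q = 56 + 2.5Q + 51, so Q_t = 9.1429. Buyers pay P_b = 129.8571; sellers receive P_s = P_b - 51 = 78.8571.
Producers lose the trapezoid between P_s and P* out to Q_t plus the triangle from Q_t to Q*: change in PS = 104.4898 - 702.9592 = -598.4694.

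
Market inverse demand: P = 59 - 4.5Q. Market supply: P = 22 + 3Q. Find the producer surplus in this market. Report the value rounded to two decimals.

36.51

Equilibrium: 59 - 4.5Q = 22 + 3Q, so Q* = 4.9333 and P* = 36.8.
PS is the area between P* and the supply curve from 0 to Q*: (1/2)(4.9333)(14.8) = 36.5067.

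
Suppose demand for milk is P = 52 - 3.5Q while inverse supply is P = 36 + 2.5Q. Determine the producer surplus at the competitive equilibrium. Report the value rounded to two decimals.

Equilibrium: 52 - 3.5Q = 36 + 2.5Q, so Q* = 2.6667 and P* = 42.6667.
The supply curve's price intercept is 36, so PS = (1/2)(Q*)(P* - 36) = (1/2)(2.6667)(6.6667) = 8.8889.

8.89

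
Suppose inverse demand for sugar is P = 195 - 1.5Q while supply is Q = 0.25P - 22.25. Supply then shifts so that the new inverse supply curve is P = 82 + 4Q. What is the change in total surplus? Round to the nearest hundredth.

139.36

Rewriting supply in inverse form: P = 89 + 4Q.
Initial equilibrium: Q_0 = 19.2727, P_0 = 166.0909; CS_0 = (1/2)(19.2727)(28.9091) = 278.5785, PS_0 = (1/2)(19.2727)(77.0909) = 742.876.
New equilibrium: 195 - 1.5Q = 82 + 4Q gives Q_1 = 20.5455, P_1 = 164.1818; CS_1 = 316.5868, PS_1 = 844.2314.
Change in total surplus = (316.5868 + 844.2314) - (278.5785 + 742.876) = 139.3636.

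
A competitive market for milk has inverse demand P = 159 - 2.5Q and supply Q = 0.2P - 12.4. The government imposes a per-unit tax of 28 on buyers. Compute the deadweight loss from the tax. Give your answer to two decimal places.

52.27

Rewriting supply in inverse form: P = 62 + 5Q.
Pre-tax equilibrium: 159 - 2.5Q = 62 + 5Q gives Q* = 12.9333, P* = 126.6667.
With the tax, buyers' net willingness to pay falls by 28: (159 - 28) - 2.5Q = 62 + 5Q, so Q_t = 9.2. Buyers pay P_b = 136; sellers receive P_s = P_b - 28 = 108.
Deadweight loss is the triangle between the curves from Q_t to Q*: (1/2)(12.9333 - 9.2)(28) = 52.2667.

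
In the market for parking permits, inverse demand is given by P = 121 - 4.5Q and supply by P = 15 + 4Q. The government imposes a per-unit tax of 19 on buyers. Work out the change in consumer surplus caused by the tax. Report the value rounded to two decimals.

-114.20

Without the tax, 121 - 4.5Q = 15 + 4Q so Q* = 12.4706 and P* = 64.8824.
A tax on buyers shifts demand down by 19: (121 - 19) - 4.5Q = 15 + 4Q, so Q_t = 10.2353. Buyers pay P_b = 74.9412; sellers receive P_s = P_b - 19 = 55.9412.
CS falls from (1/2)(12.4706)(56.1176) = 349.91 to (1/2)(10.2353)(46.0588) = 235.7128, a change of -114.1972.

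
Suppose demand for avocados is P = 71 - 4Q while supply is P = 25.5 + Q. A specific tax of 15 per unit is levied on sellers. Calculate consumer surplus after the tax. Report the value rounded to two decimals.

74.42

Without the tax, 71 - 4Q = 25.5 + Q so Q* = 9.1 and P* = 34.6.
A tax on sellers shifts supply up by 15: 71 - 4Q = 25.5 + Q + 15, so Q_t = 6.1. Buyers pay P_b = 46.6; sellers receive P_s = P_b - 15 = 31.6.
Consumer surplus is the triangle under demand above P_b: (1/2)(6.1)(71 - 46.6) = 74.42.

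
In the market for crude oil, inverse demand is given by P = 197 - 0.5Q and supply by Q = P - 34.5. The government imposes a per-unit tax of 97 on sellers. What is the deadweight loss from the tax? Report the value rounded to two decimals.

3136.33

Rewriting supply in inverse form: P = 34.5 + Q.
Pre-tax equilibrium: 197 - 0.5Q = 34.5 + Q gives Q* = 108.3333, P* = 142.8333.
With the tax, sellers need 97 more per unit: 197 - 0.5Q = 34.5 + Q + 97, so Q_t = 43.6667. Buyers pay P_b = 175.1667; sellers receive P_s = P_b - 97 = 78.1667.
The welfare triangle lost has base Q* - Q_t = 64.6667 and height t = 97, so DWL = (1/2)(64.6667)(97) = 3136.3333.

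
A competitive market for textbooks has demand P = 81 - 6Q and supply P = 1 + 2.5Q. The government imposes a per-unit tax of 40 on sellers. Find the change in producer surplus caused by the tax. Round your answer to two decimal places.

-83.04

Pre-tax equilibrium: 81 - 6Q = 1 + 2.5Q gives Q* = 9.4118, P* = 24.5294.
A tax on sellers shifts supply up by 40: 81 - 6Q = 1 + 2.5Q + 40, so Q_t = 4.7059. Buyers pay P_b = 52.7647; sellers receive P_s = P_b - 40 = 12.7647.
PS falls from (1/2)(9.4118)(23.5294) = 110.7266 to (1/2)(4.7059)(11.7647) = 27.6817, a change of -83.045.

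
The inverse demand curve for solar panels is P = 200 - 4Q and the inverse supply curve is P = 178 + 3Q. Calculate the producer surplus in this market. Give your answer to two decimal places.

14.82

Setting demand equal to supply, 22 = 7Q, so Q* = 3.1429 and P* = 187.4286.
Producer surplus is the triangle above supply below P*: (1/2)(3.1429)(187.4286 - 178) = (1/2)(3.1429)(9.4286) = 14.8163.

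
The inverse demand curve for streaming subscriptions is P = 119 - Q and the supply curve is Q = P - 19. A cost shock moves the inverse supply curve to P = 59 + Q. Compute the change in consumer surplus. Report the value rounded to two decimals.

-800.00

Rewriting supply in inverse form: P = 19 + Q.
Initial equilibrium: Q_0 = 50, P_0 = 69; CS_0 = (1/2)(50)(50) = 1250, PS_0 = (1/2)(50)(50) = 1250.
New equilibrium: 119 - Q = 59 + Q gives Q_1 = 30, P_1 = 89; CS_1 = 450, PS_1 = 450.
Change in consumer surplus = 450 - 1250 = -800.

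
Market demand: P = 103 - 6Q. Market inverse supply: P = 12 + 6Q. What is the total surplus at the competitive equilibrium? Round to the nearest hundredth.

345.04

Equilibrium: 103 - 6Q = 12 + 6Q, so Q* = 7.5833 and P* = 57.5.
Total surplus is the full triangle between the curves from 0 to Q*: (1/2)(7.5833)(103 - 12) = 345.0417.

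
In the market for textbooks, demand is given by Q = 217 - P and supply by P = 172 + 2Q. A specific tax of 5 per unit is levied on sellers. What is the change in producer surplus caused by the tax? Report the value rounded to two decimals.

Rewriting demand in inverse form: P = 217 - Q.
Pre-tax equilibrium: 217 - Q = 172 + 2Q gives Q* = 15, P* = 202.
With the tax, sellers need 5 more per unit: 217 - Q = 172 + 2Q + 5, so Q_t = 13.3333. Buyers pay P_b = 203.6667; sellers receive P_s = P_b - 5 = 198.6667.
Producers lose the trapezoid between P_s and P* out to Q_t plus the triangle from Q_t to Q*: change in PS = 177.7778 - 225 = -47.2222.

-47.22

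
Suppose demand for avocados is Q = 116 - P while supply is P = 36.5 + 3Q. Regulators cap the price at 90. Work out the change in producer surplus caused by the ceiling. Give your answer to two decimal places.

-115.48

Rewriting demand in inverse form: P = 116 - Q.
Free-market equilibrium: 116 - Q = 36.5 + 3Q gives Q* = 19.875, P* = 96.125.
At P = 90, sellers supply (90 - 36.5)/3 = 17.8333 while buyers want more, so the quantity traded is 17.8333 at price 90.
PS goes from (1/2)(19.875)(59.625) = 592.5234 to 477.0417 (computed as (90 - 36.5)(17.8333) - (1/2)(3)(17.8333)^2), a change of -115.4818.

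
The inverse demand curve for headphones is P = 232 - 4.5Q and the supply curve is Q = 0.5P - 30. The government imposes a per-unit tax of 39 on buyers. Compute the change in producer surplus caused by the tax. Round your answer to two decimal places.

Rewriting supply in inverse form: P = 60 + 2Q.
Pre-tax equilibrium: 232 - 4.5Q = 60 + 2Q gives Q* = 26.4615, P* = 112.9231.
With the tax, buyers' net willingness to pay falls by 39: (232 - 39) - 4.5Q = 60 + 2Q, so Q_t = 20.4615. Buyers pay P_b = 139.9231; sellers receive P_s = P_b - 39 = 100.9231.
Producers lose the trapezoid between P_s and P* out to Q_t plus the triangle from Q_t to Q*: change in PS = 418.6746 - 700.213 = -281.5385.

-281.54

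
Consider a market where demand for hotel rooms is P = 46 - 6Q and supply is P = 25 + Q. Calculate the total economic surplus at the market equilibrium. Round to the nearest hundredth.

31.50

Set 46 - 6Q = 25 + Q, which gives 21 = 7Q, so Q* = 3 and P* = 46 - 6(3) = 28.
CS = (1/2)(3)(18) = 27 and PS = (1/2)(3)(3) = 4.5, so total surplus = 31.5.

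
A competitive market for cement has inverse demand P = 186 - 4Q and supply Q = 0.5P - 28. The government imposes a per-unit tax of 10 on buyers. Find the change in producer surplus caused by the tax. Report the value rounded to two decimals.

-69.44

Rewriting supply in inverse form: P = 56 + 2Q.
Without the tax, 186 - 4Q = 56 + 2Q so Q* = 21.6667 and P* = 99.3333.
With the tax, buyers' net willingness to pay falls by 10: (186 - 10) - 4Q = 56 + 2Q, so Q_t = 20. Buyers pay P_b = 106; sellers receive P_s = P_b - 10 = 96.
PS falls from (1/2)(21.6667)(43.3333) = 469.4444 to (1/2)(20)(40) = 400, a change of -69.4444.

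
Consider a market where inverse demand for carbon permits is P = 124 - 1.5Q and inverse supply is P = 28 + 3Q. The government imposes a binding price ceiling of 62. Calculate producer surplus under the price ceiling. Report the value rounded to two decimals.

Free-market equilibrium: 124 - 1.5Q = 28 + 3Q gives Q* = 21.3333, P* = 92.
At P = 62, sellers supply (62 - 28)/3 = 11.3333 while buyers want more, so the quantity traded is 11.3333 at price 62.
PS is the triangle above supply below 62: (1/2)(11.3333)(62 - 28) = 192.6667.

192.67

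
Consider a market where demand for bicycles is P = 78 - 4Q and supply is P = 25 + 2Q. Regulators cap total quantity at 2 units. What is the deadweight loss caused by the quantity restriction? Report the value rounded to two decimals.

Without the quota, 78 - 4Q = 25 + 2Q gives Q* = 8.8333.
At Q = 2 the demand price is 78 - 4(2) = 70 and the supply price is 25 + 2(2) = 29.
DWL = (1/2)(gap between curves at 2) x (Q* - 2) = (1/2)(41)(6.8333) = 140.0833.

140.08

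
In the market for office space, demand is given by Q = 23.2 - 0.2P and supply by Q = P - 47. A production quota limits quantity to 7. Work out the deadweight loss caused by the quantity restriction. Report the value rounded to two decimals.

Rewriting demand in inverse form: P = 116 - 5Q.
Rewriting supply in inverse form: P = 47 + Q.
Unrestricted equilibrium: Q* = (116 - 47)/(5 + 1) = 11.5.
At Q = 7 the demand price is 116 - 5(7) = 81 and the supply price is 47 + (7) = 54.
DWL = (1/2)(gap between curves at 7) x (Q* - 7) = (1/2)(27)(4.5) = 60.75.

60.75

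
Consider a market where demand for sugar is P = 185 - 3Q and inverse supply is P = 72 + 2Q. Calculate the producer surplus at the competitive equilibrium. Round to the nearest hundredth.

510.76

Equilibrium: 185 - 3Q = 72 + 2Q, so Q* = 22.6 and P* = 117.2.
The supply curve's price intercept is 72, so PS = (1/2)(Q*)(P* - 72) = (1/2)(22.6)(45.2) = 510.76.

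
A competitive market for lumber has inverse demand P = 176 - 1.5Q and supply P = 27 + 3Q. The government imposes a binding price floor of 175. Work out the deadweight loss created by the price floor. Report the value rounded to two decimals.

Free-market equilibrium: 176 - 1.5Q = 27 + 3Q gives Q* = 33.1111, P* = 126.3333.
At the floor price 175, quantity demanded is (176 - 175)/1.5 = 0.6667; demand is the short side, so Q = 0.6667 trades at P = 175.
The lost-trades triangle has base Q* - 0.6667 = 32.4444 and height equal to the gap between the curves at Q = 0.6667, which is 175 - 29 = 146. DWL = (1/2)(32.4444)(146) = 2368.4444.

2368.44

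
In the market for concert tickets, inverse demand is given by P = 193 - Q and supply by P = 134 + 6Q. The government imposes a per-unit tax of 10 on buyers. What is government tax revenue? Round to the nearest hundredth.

Without the tax, 193 - Q = 134 + 6Q so Q* = 8.4286 and P* = 184.5714.
A tax on buyers shifts demand down by 10: (193 - 10) - Q = 134 + 6Q, so Q_t = 7. Buyers pay P_b = 186; sellers receive P_s = P_b - 10 = 176.
Revenue is the tax times quantity traded: 10 x 7 = 70.

70.00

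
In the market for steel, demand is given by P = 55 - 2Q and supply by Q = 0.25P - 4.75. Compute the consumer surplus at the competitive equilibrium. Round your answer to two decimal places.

36.00

Rewriting supply in inverse form: P = 19 + 4Q.
Setting demand equal to supply, 36 = 6Q, so Q* = 6 and P* = 43.
The demand choke price is 55, so CS = (1/2)(Q*)(55 - P*) = (1/2)(6)(12) = 36.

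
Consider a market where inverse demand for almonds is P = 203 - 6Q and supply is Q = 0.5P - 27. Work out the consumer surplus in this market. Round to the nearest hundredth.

Rewriting supply in inverse form: P = 54 + 2Q.
Equilibrium: 203 - 6Q = 54 + 2Q, so Q* = 18.625 and P* = 91.25.
Consumer surplus is the triangle under demand above P*: (1/2)(18.625)(203 - 91.25) = (1/2)(18.625)(111.75) = 1040.6719.

1040.67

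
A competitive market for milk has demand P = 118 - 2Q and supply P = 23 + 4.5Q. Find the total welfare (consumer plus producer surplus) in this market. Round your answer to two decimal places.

Setting demand equal to supply, 95 = 6.5Q, so Q* = 14.6154 and P* = 88.7692.
Total surplus is the full triangle between the curves from 0 to Q*: (1/2)(14.6154)(118 - 23) = 694.2308.

694.23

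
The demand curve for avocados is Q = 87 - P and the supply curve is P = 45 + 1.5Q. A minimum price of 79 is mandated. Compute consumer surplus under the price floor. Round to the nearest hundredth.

32.00

Rewriting demand in inverse form: P = 87 - Q.
Free-market equilibrium: 87 - Q = 45 + 1.5Q gives Q* = 16.8, P* = 70.2.
At the floor price 79, quantity demanded is (87 - 79)/1 = 8; demand is the short side, so Q = 8 trades at P = 79.
CS is the triangle under demand above 79: (1/2)(8)(87 - 79) = 32.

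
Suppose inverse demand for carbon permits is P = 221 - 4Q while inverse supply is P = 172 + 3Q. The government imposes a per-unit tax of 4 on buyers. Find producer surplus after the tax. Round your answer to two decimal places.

61.99

Without the tax, 221 - 4Q = 172 + 3Q so Q* = 7 and P* = 193.
With the tax, buyers' net willingness to pay falls by 4: (221 - 4) - 4Q = 172 + 3Q, so Q_t = 6.4286. Buyers pay P_b = 195.2857; sellers receive P_s = P_b - 4 = 191.2857.
Producer surplus is the triangle above supply below P_s: (1/2)(6.4286)(191.2857 - 172) = 61.9898.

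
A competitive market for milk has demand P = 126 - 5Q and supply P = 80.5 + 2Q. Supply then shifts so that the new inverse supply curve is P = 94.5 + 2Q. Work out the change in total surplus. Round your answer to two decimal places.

-77.00

Initial equilibrium: Q_0 = 6.5, P_0 = 93.5; CS_0 = (1/2)(6.5)(32.5) = 105.625, PS_0 = (1/2)(6.5)(13) = 42.25.
New equilibrium: 126 - 5Q = 94.5 + 2Q gives Q_1 = 4.5, P_1 = 103.5; CS_1 = 50.625, PS_1 = 20.25.
Change in total surplus = (50.625 + 20.25) - (105.625 + 42.25) = -77.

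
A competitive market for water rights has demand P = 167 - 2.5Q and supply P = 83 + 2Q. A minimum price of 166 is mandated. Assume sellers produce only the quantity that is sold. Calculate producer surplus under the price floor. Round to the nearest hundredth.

Without the control, 167 - 2.5Q = 83 + 2Q so Q* = 18.6667 and P* = 120.3333.
At P = 166, buyers demand (167 - 166)/2.5 = 0.4 while sellers would supply more, so the quantity traded is 0.4 at price 166.
The supply price at Q = 0.4 is 83.8. PS is the trapezoid between 166 and supply over [0, 0.4]: (1/2)[(166 - 83) + (166 - 83.8)](0.4) = 33.04.

33.04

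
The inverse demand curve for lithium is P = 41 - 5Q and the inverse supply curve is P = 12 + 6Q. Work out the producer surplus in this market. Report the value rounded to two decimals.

Equilibrium: 41 - 5Q = 12 + 6Q, so Q* = 2.6364 and P* = 27.8182.
Producer surplus is the triangle above supply below P*: (1/2)(2.6364)(27.8182 - 12) = (1/2)(2.6364)(15.8182) = 20.8512.

20.85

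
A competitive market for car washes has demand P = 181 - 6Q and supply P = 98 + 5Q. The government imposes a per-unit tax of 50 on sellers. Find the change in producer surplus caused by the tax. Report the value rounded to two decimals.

Without the tax, 181 - 6Q = 98 + 5Q so Q* = 7.5455 and P* = 135.7273.
A tax on sellers shifts supply up by 50: 181 - 6Q = 98 + 5Q + 50, so Q_t = 3. Buyers pay P_b = 163; sellers receive P_s = P_b - 50 = 113.
PS falls from (1/2)(7.5455)(37.7273) = 142.3347 to (1/2)(3)(15) = 22.5, a change of -119.8347.

-119.83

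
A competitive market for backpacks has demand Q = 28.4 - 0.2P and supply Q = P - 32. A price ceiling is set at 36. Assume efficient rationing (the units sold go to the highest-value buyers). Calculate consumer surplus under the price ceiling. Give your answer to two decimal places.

384.00

Rewriting demand in inverse form: P = 142 - 5Q.
Rewriting supply in inverse form: P = 32 + Q.
Without the control, 142 - 5Q = 32 + Q so Q* = 18.3333 and P* = 50.3333.
At the ceiling price 36, quantity supplied is (36 - 32)/1 = 4; supply is the short side, so Q = 4 trades at P = 36.
The demand price at Q = 4 is 122. CS is the trapezoid between demand and 36 over [0, 4]: (1/2)[(142 - 36) + (122 - 36)](4) = 384.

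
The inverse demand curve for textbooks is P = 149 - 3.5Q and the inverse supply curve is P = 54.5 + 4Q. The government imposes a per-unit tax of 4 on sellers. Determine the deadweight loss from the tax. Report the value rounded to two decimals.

Pre-tax equilibrium: 149 - 3.5Q = 54.5 + 4Q gives Q* = 12.6, P* = 104.9.
A tax on sellers shifts supply up by 4: 149 - 3.5Q = 54.5 + 4Q + 4, so Q_t = 12.0667. Buyers pay P_b = 106.7667; sellers receive P_s = P_b - 4 = 102.7667.
Deadweight loss is the triangle between the curves from Q_t to Q*: (1/2)(12.6 - 12.0667)(4) = 1.0667.

1.07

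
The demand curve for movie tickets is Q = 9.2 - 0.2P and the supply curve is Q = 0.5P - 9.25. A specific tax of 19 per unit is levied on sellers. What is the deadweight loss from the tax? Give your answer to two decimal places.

Rewriting demand in inverse form: P = 46 - 5Q.
Rewriting supply in inverse form: P = 18.5 + 2Q.
Without the tax, 46 - 5Q = 18.5 + 2Q so Q* = 3.9286 and P* = 26.3571.
With the tax, sellers need 19 more per unit: 46 - 5Q = 18.5 + 2Q + 19, so Q_t = 1.2143. Buyers pay P_b = 39.9286; sellers receive P_s = P_b - 19 = 20.9286.
Deadweight loss is the triangle between the curves from Q_t to Q*: (1/2)(3.9286 - 1.2143)(19) = 25.7857.

25.79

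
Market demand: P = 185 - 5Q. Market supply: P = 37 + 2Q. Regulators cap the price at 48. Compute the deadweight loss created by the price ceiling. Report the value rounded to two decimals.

Free-market equilibrium: 185 - 5Q = 37 + 2Q gives Q* = 21.1429, P* = 79.2857.
At P = 48, sellers supply (48 - 37)/2 = 5.5 while buyers want more, so the quantity traded is 5.5 at price 48.
At Q = 5.5 the demand price is 157.5 and the supply price is 48. Deadweight loss is the triangle between the curves from 5.5 to 21.1429: (1/2)(157.5 - 48)(21.1429 - 5.5) = 856.4464.

856.45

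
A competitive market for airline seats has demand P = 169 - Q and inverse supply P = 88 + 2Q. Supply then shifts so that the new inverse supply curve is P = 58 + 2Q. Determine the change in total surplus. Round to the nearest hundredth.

960.00

Initial equilibrium: Q_0 = 27, P_0 = 142; CS_0 = (1/2)(27)(27) = 364.5, PS_0 = (1/2)(27)(54) = 729.
New equilibrium: 169 - Q = 58 + 2Q gives Q_1 = 37, P_1 = 132; CS_1 = 684.5, PS_1 = 1369.
Change in total surplus = (684.5 + 1369) - (364.5 + 729) = 960.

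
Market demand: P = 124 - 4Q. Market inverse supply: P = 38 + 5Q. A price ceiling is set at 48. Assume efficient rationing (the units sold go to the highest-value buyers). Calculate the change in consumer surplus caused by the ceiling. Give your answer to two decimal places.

Free-market equilibrium: 124 - 4Q = 38 + 5Q gives Q* = 9.5556, P* = 85.7778.
At P = 48, sellers supply (48 - 38)/5 = 2 while buyers want more, so the quantity traded is 2 at price 48.
CS goes from (1/2)(9.5556)(38.2222) = 182.6173 to 144 (computed as (124 - 48)(2) - (1/2)(4)(2)^2), a change of -38.6173.

-38.62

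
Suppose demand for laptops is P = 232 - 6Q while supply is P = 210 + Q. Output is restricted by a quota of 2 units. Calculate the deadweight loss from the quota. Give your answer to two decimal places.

Unrestricted equilibrium: Q* = (232 - 210)/(6 + 1) = 3.1429.
At Q = 2 the demand price is 232 - 6(2) = 220 and the supply price is 210 + (2) = 212.
Deadweight loss is the triangle between the curves from 2 to 3.1429: (1/2)(220 - 212)(3.1429 - 2) = 4.5714.

4.57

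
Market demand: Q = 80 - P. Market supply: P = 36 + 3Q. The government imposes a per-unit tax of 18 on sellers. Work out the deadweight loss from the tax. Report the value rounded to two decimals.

40.50

Rewriting demand in inverse form: P = 80 - Q.
Pre-tax equilibrium: 80 - Q = 36 + 3Q gives Q* = 11, P* = 69.
With the tax, sellers need 18 more per unit: 80 - Q = 36 + 3Q + 18, so Q_t = 6.5. Buyers pay P_b = 73.5; sellers receive P_s = P_b - 18 = 55.5.
Deadweight loss is the triangle between the curves from Q_t to Q*: (1/2)(11 - 6.5)(18) = 40.5.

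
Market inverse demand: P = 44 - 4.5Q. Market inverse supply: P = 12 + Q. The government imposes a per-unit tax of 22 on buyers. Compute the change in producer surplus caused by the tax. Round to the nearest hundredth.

Without the tax, 44 - 4.5Q = 12 + Q so Q* = 5.8182 and P* = 17.8182.
A tax on buyers shifts demand down by 22: (44 - 22) - 4.5Q = 12 + Q, so Q_t = 1.8182. Buyers pay P_b = 35.8182; sellers receive P_s = P_b - 22 = 13.8182.
PS falls from (1/2)(5.8182)(5.8182) = 16.9256 to (1/2)(1.8182)(1.8182) = 1.6529, a change of -15.2727.

-15.27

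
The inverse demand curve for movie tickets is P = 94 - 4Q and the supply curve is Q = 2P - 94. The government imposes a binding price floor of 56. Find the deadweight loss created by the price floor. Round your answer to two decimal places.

Rewriting supply in inverse form: P = 47 + 0.5Q.
Without the control, 94 - 4Q = 47 + 0.5Q so Q* = 10.4444 and P* = 52.2222.
At the floor price 56, quantity demanded is (94 - 56)/4 = 9.5; demand is the short side, so Q = 9.5 trades at P = 56.
At Q = 9.5 the demand price is 56 and the supply price is 51.75. Deadweight loss is the triangle between the curves from 9.5 to 10.4444: (1/2)(56 - 51.75)(10.4444 - 9.5) = 2.0069.

2.01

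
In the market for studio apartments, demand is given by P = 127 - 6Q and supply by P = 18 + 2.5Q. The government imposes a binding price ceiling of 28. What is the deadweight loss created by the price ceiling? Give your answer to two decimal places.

Without the control, 127 - 6Q = 18 + 2.5Q so Q* = 12.8235 and P* = 50.0588.
At the ceiling price 28, quantity supplied is (28 - 18)/2.5 = 4; supply is the short side, so Q = 4 trades at P = 28.
The lost-trades triangle has base Q* - 4 = 8.8235 and height equal to the gap between the curves at Q = 4, which is 103 - 28 = 75. DWL = (1/2)(8.8235)(75) = 330.8824.

330.88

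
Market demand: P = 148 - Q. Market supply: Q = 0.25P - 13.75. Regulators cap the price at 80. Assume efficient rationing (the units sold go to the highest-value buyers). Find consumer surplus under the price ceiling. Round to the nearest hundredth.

Rewriting supply in inverse form: P = 55 + 4Q.
Without the control, 148 - Q = 55 + 4Q so Q* = 18.6 and P* = 129.4.
At P = 80, sellers supply (80 - 55)/4 = 6.25 while buyers want more, so the quantity traded is 6.25 at price 80.
The demand price at Q = 6.25 is 141.75. CS is the trapezoid between demand and 80 over [0, 6.25]: (1/2)[(148 - 80) + (141.75 - 80)](6.25) = 405.4688.

405.47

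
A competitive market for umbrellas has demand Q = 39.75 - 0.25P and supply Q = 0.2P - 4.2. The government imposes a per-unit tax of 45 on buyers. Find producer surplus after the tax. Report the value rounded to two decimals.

Rewriting demand in inverse form: P = 159 - 4Q.
Rewriting supply in inverse form: P = 21 + 5Q.
Without the tax, 159 - 4Q = 21 + 5Q so Q* = 15.3333 and P* = 97.6667.
With the tax, buyers' net willingness to pay falls by 45: (159 - 45) - 4Q = 21 + 5Q, so Q_t = 10.3333. Buyers pay P_b = 117.6667; sellers receive P_s = P_b - 45 = 72.6667.
PS = (1/2)(Q_t)(P_s - 21) = (1/2)(10.3333)(51.6667) = 266.9444.

266.94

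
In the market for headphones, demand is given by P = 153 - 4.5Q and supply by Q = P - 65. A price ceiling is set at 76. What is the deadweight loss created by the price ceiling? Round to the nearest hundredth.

Rewriting supply in inverse form: P = 65 + Q.
Free-market equilibrium: 153 - 4.5Q = 65 + Q gives Q* = 16, P* = 81.
At P = 76, sellers supply (76 - 65)/1 = 11 while buyers want more, so the quantity traded is 11 at price 76.
The lost-trades triangle has base Q* - 11 = 5 and height equal to the gap between the curves at Q = 11, which is 103.5 - 76 = 27.5. DWL = (1/2)(5)(27.5) = 68.75.

68.75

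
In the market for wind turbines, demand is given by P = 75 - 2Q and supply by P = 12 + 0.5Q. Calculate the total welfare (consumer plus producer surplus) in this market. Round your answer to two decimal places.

793.80

Set 75 - 2Q = 12 + 0.5Q, which gives 63 = 2.5Q, so Q* = 25.2 and P* = 75 - 2(25.2) = 24.6.
Total surplus is the full triangle between the curves from 0 to Q*: (1/2)(25.2)(75 - 12) = 793.8.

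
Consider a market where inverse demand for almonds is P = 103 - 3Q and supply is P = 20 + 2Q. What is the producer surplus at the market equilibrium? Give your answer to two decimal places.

275.56

Equilibrium: 103 - 3Q = 20 + 2Q, so Q* = 16.6 and P* = 53.2.
Producer surplus is the triangle above supply below P*: (1/2)(16.6)(53.2 - 20) = (1/2)(16.6)(33.2) = 275.56.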